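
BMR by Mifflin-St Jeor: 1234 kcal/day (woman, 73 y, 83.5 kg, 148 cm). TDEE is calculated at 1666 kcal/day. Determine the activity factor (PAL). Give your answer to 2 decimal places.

Activity factor = TEE ÷ BMR = 1666 ÷ 1234 = 1.35.

1.35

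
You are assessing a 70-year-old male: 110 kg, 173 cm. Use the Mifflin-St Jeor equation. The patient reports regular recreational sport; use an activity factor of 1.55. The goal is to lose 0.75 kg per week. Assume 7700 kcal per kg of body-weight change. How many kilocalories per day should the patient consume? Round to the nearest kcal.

Mifflin-St Jeor (male): BMR = 10(110) + 6.25(173) − 5(70) + 5 = 1100 + 1081.25 − 350 + 5 = 1836.25 kcal/day.
TEE = 1836.25 × 1.55 = 2846.1875 kcal/day.
Required daily deficit = 0.75 × 7700 ÷ 7 = 825 kcal/day.
Target intake = 2846.1875 − 825 = 2021.1875 kcal/day.

2021 kilocalories per day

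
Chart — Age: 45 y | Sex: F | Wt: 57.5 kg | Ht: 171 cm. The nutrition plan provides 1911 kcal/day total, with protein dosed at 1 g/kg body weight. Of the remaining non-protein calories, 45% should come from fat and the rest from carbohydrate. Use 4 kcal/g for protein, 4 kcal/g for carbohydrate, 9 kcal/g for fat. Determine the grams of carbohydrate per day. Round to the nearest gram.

Protein = 1 × 57.5 = 57.5 g → 57.5 × 4 = 230 kcal.
Non-protein calories = 1911 − 230 = 1681 kcal.
Fat: 45% × 1681 = 756.45 kcal; carbohydrate: 924.55 kcal.
Carbohydrate: 924.55 kcal ÷ 4 kcal/g = 231.1375 g.

231 g/day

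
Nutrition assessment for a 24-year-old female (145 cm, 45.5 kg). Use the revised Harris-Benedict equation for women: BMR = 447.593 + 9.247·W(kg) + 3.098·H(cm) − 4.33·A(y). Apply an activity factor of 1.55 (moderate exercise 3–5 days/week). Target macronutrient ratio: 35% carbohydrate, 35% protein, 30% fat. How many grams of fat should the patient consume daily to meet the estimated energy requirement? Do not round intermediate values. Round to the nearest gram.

Harris-Benedict: BMR = 447.593 + 9.247(45.5) + 3.098(145) − 4.33(24) = 1213.6215 kcal/day.
TEE = 1213.6215 × 1.55 = 1881.1133 kcal/day.
Fat energy = 30% × 1881.1133 = 564.334 kcal.
Fat = 564.334 ÷ 9 kcal/g = 62.7038 g.

63 g/day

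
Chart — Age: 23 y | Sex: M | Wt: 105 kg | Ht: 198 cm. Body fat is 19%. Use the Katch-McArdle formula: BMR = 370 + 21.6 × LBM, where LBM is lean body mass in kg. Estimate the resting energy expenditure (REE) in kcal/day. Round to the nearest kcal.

LBM = 105 × (1 − 0.19) = 85.05 kg. Katch-McArdle: BMR = 370 + 21.6 × 85.05 = 2207.08 kcal/day.

2207 kcal/day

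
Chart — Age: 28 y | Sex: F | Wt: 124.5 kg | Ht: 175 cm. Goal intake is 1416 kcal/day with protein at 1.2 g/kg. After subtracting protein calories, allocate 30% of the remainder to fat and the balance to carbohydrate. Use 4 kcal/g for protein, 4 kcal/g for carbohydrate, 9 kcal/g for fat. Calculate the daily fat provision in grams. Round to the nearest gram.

27 g/day

Protein = 1.2 × 124.5 = 149.4 g → 149.4 × 4 = 597.6 kcal.
Non-protein calories = 1416 − 597.6 = 818.4 kcal.
Fat: 30% × 818.4 = 245.52 kcal; carbohydrate: 572.88 kcal.
Fat: 245.52 kcal ÷ 9 kcal/g = 27.28 g.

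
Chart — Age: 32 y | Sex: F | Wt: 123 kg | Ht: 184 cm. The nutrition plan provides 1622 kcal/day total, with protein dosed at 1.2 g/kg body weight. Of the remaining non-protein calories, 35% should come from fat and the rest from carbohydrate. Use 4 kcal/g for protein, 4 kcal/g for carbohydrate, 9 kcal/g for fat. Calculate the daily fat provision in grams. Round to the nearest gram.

Protein = 1.2 × 123 = 147.6 g → 147.6 × 4 = 590.4 kcal.
Non-protein calories = 1622 − 590.4 = 1031.6 kcal.
Fat: 35% × 1031.6 = 361.06 kcal; carbohydrate: 670.54 kcal.
Fat: 361.06 kcal ÷ 9 kcal/g = 40.1178 g.

40 g/day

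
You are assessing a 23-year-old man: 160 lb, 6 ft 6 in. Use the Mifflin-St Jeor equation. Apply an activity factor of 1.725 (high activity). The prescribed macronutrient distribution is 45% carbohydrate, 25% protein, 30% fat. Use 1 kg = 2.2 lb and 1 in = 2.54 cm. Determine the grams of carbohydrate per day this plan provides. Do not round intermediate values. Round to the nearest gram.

Convert to metric: weight = 160 ÷ 2.2 = 72.7273 kg; height = (6×12 + 6) × 2.54 = 78 × 2.54 = 198.12 cm.
Mifflin-St Jeor (male): BMR = 10(72.7273) + 6.25(198.12) − 5(23) + 5 = 727.2727 + 1238.25 − 115 + 5 = 1855.5227 kcal/day.
TEE = 1855.5227 × 1.725 = 3200.7767 kcal/day.
Carbohydrate energy = 45% × 3200.7767 = 1440.3495 kcal.
Carbohydrate = 1440.3495 ÷ 4 kcal/g = 360.0874 g.

360 g/day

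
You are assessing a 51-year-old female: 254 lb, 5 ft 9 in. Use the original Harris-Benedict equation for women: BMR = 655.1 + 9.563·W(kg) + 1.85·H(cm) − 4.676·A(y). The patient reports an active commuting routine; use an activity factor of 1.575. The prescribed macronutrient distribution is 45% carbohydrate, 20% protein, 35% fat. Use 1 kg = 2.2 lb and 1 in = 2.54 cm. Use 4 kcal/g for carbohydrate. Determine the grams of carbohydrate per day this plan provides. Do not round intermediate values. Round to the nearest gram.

327 g/day

Convert to metric: weight = 254 ÷ 2.2 = 115.4545 kg; height = (5×12 + 9) × 2.54 = 69 × 2.54 = 175.26 cm.
Harris-Benedict: BMR = 655.1 + 9.563(115.4545) + 1.85(175.26) − 4.676(51) = 1844.9468 kcal/day.
TEE = 1844.9468 × 1.575 = 2905.7912 kcal/day.
Carbohydrate energy = 45% × 2905.7912 = 1307.6061 kcal.
Carbohydrate = 1307.6061 ÷ 4 kcal/g = 326.9015 g.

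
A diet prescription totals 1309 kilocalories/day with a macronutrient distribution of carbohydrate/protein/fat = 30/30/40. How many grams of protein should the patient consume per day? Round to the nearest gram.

Protein energy = 30% × 1309 = 392.7 kcal.
At 4 kcal/g: 392.7 ÷ 4 = 98.175 g.

98 g/day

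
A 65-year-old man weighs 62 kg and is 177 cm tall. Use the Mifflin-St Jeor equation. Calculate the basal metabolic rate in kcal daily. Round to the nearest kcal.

Mifflin-St Jeor (male): BMR = 10(62) + 6.25(177) − 5(65) + 5 = 620 + 1106.25 − 325 + 5 = 1406.25 kcal/day.

1406 kcal daily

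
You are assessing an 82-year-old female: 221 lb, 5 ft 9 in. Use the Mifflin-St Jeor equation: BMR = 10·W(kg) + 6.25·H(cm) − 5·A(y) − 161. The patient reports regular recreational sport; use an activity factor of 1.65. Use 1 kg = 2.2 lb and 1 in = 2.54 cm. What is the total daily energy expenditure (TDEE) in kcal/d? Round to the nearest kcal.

2523 kcal/d

Convert to metric: weight = 221 ÷ 2.2 = 100.4545 kg; height = (5×12 + 9) × 2.54 = 69 × 2.54 = 175.26 cm.
Mifflin-St Jeor (female): BMR = 10(100.4545) + 6.25(175.26) − 5(82) − 161 = 1004.5455 + 1095.375 − 410 − 161 = 1528.9205 kcal/day.
TEE = BMR × activity factor = 1528.9205 × 1.65 = 2522.7188 kcal/day.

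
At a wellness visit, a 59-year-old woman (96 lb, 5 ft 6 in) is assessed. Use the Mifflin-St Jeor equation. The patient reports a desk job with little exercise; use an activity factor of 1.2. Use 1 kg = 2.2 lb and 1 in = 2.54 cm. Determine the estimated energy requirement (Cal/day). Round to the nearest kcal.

1234 Cal/day

Convert to metric: weight = 96 ÷ 2.2 = 43.6364 kg; height = (5×12 + 6) × 2.54 = 66 × 2.54 = 167.64 cm.
Mifflin-St Jeor (female): BMR = 10(43.6364) + 6.25(167.64) − 5(59) − 161 = 436.3636 + 1047.75 − 295 − 161 = 1028.1136 kcal/day.
TEE = BMR × activity factor = 1028.1136 × 1.2 = 1233.7364 kcal/day.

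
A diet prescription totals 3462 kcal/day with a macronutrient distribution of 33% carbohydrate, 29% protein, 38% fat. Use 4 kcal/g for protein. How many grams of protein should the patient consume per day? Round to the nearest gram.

251 g/day

Protein energy = 29% × 3462 = 1003.98 kcal.
At 4 kcal/g: 1003.98 ÷ 4 = 250.995 g.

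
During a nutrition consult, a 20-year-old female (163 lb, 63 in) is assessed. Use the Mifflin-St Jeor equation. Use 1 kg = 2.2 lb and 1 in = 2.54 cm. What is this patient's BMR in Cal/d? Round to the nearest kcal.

1480 Cal/d

Convert to metric: weight = 163 ÷ 2.2 = 74.0909 kg; height = 63 × 2.54 = 160.02 cm.
Mifflin-St Jeor (female): BMR = 10(74.0909) + 6.25(160.02) − 5(20) − 161 = 740.9091 + 1000.125 − 100 − 161 = 1480.0341 kcal/day.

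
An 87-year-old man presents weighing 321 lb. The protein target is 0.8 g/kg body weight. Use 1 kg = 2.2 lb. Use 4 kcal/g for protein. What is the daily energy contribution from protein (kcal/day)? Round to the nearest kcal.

467 kcal/day

Weight in kg = 321 ÷ 2.2 = 145.9091 kg.
Protein = 0.8 g/kg × 145.9091 kg = 116.7273 g/day.
Protein energy = 116.7273 g × 4 kcal/g = 466.9091 kcal/day.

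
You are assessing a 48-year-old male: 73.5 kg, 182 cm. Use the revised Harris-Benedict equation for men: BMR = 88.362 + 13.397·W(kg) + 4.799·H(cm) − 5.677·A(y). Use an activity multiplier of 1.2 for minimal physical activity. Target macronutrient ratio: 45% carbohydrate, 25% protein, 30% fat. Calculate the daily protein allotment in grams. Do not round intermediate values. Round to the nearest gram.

126 g/day

Harris-Benedict: BMR = 88.362 + 13.397(73.5) + 4.799(182) − 5.677(48) = 1673.9635 kcal/day.
TEE = 1673.9635 × 1.2 = 2008.7562 kcal/day.
Protein energy = 25% × 2008.7562 = 502.1891 kcal.
Protein = 502.1891 ÷ 4 kcal/g = 125.5473 g.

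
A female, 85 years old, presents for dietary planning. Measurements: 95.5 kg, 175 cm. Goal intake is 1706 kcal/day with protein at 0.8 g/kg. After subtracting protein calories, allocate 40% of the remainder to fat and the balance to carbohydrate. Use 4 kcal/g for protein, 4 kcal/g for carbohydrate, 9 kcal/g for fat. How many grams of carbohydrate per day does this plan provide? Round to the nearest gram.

210 g/day

Protein = 0.8 × 95.5 = 76.4 g → 76.4 × 4 = 305.6 kcal.
Non-protein calories = 1706 − 305.6 = 1400.4 kcal.
Fat: 40% × 1400.4 = 560.16 kcal; carbohydrate: 840.24 kcal.
Carbohydrate: 840.24 kcal ÷ 4 kcal/g = 210.06 g.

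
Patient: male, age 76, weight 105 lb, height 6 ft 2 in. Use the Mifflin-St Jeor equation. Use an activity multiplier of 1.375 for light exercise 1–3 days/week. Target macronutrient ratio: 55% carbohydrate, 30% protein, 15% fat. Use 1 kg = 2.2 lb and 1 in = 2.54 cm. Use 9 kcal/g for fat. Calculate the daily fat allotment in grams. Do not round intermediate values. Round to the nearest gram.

Convert to metric: weight = 105 ÷ 2.2 = 47.7273 kg; height = (6×12 + 2) × 2.54 = 74 × 2.54 = 187.96 cm.
Mifflin-St Jeor (male): BMR = 10(47.7273) + 6.25(187.96) − 5(76) + 5 = 477.2727 + 1174.75 − 380 + 5 = 1277.0227 kcal/day.
TEE = 1277.0227 × 1.375 = 1755.9063 kcal/day.
Fat energy = 15% × 1755.9063 = 263.3859 kcal.
Fat = 263.3859 ÷ 9 kcal/g = 29.2651 g.

29 g/day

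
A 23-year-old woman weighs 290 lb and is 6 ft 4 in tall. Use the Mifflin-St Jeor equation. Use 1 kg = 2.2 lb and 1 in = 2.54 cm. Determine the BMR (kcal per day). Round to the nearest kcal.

2249 kcal per day

Convert to metric: weight = 290 ÷ 2.2 = 131.8182 kg; height = (6×12 + 4) × 2.54 = 76 × 2.54 = 193.04 cm.
Mifflin-St Jeor (female): BMR = 10(131.8182) + 6.25(193.04) − 5(23) − 161 = 1318.1818 + 1206.5 − 115 − 161 = 2248.6818 kcal/day.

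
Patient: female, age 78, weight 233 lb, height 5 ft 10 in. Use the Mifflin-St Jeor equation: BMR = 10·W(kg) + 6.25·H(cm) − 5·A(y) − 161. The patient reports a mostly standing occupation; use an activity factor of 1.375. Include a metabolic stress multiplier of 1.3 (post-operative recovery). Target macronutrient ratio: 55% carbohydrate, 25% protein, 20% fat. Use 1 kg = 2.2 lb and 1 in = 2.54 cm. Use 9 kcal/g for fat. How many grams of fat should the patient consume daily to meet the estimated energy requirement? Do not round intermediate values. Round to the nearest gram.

Convert to metric: weight = 233 ÷ 2.2 = 105.9091 kg; height = (5×12 + 10) × 2.54 = 70 × 2.54 = 177.8 cm.
Mifflin-St Jeor (female): BMR = 10(105.9091) + 6.25(177.8) − 5(78) − 161 = 1059.0909 + 1111.25 − 390 − 161 = 1619.3409 kcal/day.
TEE = 1619.3409 × 1.375 = 2226.5938 kcal/day.
With stress factor 1.3: 2226.5938 × 1.3 = 2894.5719 kcal/day.
Fat energy = 20% × 2894.5719 = 578.9144 kcal.
Fat = 578.9144 ÷ 9 kcal/g = 64.3238 g.

64 g/day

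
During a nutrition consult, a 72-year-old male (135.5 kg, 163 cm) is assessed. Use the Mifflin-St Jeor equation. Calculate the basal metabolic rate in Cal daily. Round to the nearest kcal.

Mifflin-St Jeor (male): BMR = 10(135.5) + 6.25(163) − 5(72) + 5 = 1355 + 1018.75 − 360 + 5 = 2018.75 kcal/day.

2019 Cal daily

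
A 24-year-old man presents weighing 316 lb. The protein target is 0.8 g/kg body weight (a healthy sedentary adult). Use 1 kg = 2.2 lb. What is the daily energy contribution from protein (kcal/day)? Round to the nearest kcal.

Weight in kg = 316 ÷ 2.2 = 143.6364 kg.
Protein = 0.8 g/kg × 143.6364 kg = 114.9091 g/day.
Protein energy = 114.9091 g × 4 kcal/g = 459.6364 kcal/day.

460 kcal/day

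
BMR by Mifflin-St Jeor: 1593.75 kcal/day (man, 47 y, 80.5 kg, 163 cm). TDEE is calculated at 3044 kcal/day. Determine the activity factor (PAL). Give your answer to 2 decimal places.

Activity factor = TEE ÷ BMR = 3044 ÷ 1593.75 = 1.91.

1.91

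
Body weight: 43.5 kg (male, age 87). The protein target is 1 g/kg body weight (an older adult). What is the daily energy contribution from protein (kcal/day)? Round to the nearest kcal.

Protein = 1 g/kg × 43.5 kg = 43.5 g/day.
Protein energy = 43.5 g × 4 kcal/g = 174 kcal/day.

174 kcal/day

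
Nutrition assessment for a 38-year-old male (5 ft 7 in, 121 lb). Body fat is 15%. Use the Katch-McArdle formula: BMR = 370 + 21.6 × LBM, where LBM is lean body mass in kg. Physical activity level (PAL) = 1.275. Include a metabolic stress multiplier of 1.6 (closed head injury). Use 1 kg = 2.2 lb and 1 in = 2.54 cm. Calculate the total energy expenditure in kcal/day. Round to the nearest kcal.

Convert to metric: weight = 121 ÷ 2.2 = 55 kg; height = (5×12 + 7) × 2.54 = 67 × 2.54 = 170.18 cm.
LBM = 55 × (1 − 0.15) = 46.75 kg. Katch-McArdle: BMR = 370 + 21.6 × 46.75 = 1379.8 kcal/day.
TEE = BMR × activity factor = 1379.8 × 1.275 = 1759.245 kcal/day.
Apply stress factor: 1759.245 × 1.6 = 2814.792 kcal/day.

2815 kcal/day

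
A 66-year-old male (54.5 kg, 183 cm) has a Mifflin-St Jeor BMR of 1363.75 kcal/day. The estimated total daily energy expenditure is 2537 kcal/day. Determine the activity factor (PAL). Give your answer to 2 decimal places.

1.86

Activity factor = TEE ÷ BMR = 2537 ÷ 1363.75 = 1.86.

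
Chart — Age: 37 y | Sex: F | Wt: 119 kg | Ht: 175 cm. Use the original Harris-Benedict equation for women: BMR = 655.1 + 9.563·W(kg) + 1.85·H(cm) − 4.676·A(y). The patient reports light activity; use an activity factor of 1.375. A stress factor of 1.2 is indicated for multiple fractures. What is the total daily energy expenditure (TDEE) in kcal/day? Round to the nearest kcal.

Harris-Benedict: BMR = 655.1 + 9.563(119) + 1.85(175) − 4.676(37) = 1943.835 kcal/day.
TEE = BMR × activity factor = 1943.835 × 1.375 = 2672.7731 kcal/day.
Apply stress factor: 2672.7731 × 1.2 = 3207.3278 kcal/day.

3207 kcal/day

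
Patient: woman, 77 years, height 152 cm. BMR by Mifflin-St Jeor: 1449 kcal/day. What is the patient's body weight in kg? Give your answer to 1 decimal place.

1449 = 10·W + 6.25(152) − 5(77) − 161
10·W = 1449 − 404 = 1045, so W = 104.5 kg.

104.5 kg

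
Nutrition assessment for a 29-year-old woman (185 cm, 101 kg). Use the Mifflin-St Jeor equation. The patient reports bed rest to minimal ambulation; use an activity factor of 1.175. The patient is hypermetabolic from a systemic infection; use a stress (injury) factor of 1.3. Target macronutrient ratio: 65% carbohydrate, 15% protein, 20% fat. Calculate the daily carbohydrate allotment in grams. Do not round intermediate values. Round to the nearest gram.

462 g/day

Mifflin-St Jeor (female): BMR = 10(101) + 6.25(185) − 5(29) − 161 = 1010 + 1156.25 − 145 − 161 = 1860.25 kcal/day.
TEE = 1860.25 × 1.175 = 2185.7938 kcal/day.
With stress factor 1.3: 2185.7938 × 1.3 = 2841.5319 kcal/day.
Carbohydrate energy = 65% × 2841.5319 = 1846.9957 kcal.
Carbohydrate = 1846.9957 ÷ 4 kcal/g = 461.7489 g.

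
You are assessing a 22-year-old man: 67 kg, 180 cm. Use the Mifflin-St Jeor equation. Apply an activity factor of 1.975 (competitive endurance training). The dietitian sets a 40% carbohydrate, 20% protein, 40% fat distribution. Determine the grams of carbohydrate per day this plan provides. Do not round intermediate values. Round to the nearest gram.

334 g/day

Mifflin-St Jeor (male): BMR = 10(67) + 6.25(180) − 5(22) + 5 = 670 + 1125 − 110 + 5 = 1690 kcal/day.
TEE = 1690 × 1.975 = 3337.75 kcal/day.
Carbohydrate energy = 40% × 3337.75 = 1335.1 kcal.
Carbohydrate = 1335.1 ÷ 4 kcal/g = 333.775 g.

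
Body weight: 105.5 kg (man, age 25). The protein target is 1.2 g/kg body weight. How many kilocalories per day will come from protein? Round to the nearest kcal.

506 kcal/day

Protein = 1.2 g/kg × 105.5 kg = 126.6 g/day.
Protein energy = 126.6 g × 4 kcal/g = 506.4 kcal/day.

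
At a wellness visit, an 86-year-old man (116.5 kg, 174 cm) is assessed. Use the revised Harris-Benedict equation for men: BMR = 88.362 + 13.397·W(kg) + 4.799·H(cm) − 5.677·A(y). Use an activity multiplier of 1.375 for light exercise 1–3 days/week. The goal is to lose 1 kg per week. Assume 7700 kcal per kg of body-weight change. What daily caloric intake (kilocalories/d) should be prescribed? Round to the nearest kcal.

Harris-Benedict: BMR = 88.362 + 13.397(116.5) + 4.799(174) − 5.677(86) = 1995.9165 kcal/day.
TEE = 1995.9165 × 1.375 = 2744.3852 kcal/day.
Required daily deficit = 1 × 7700 ÷ 7 = 1100 kcal/day.
Target intake = 2744.3852 − 1100 = 1644.3852 kcal/day.

1644 kilocalories/d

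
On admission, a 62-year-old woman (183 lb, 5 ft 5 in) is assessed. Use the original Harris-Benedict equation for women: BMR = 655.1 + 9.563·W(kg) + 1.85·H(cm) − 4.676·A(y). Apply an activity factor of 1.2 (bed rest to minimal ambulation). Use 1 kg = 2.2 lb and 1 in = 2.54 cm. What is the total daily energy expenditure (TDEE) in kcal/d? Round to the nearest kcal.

1759 kcal/d

Convert to metric: weight = 183 ÷ 2.2 = 83.1818 kg; height = (5×12 + 5) × 2.54 = 65 × 2.54 = 165.1 cm.
Harris-Benedict: BMR = 655.1 + 9.563(83.1818) + 1.85(165.1) − 4.676(62) = 1466.0907 kcal/day.
TEE = BMR × activity factor = 1466.0907 × 1.2 = 1759.3089 kcal/day.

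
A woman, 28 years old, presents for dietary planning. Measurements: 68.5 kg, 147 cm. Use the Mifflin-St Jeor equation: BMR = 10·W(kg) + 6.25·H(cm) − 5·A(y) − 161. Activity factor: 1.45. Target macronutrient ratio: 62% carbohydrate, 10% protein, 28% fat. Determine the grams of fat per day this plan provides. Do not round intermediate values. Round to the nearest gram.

59 g/day

Mifflin-St Jeor (female): BMR = 10(68.5) + 6.25(147) − 5(28) − 161 = 685 + 918.75 − 140 − 161 = 1302.75 kcal/day.
TEE = 1302.75 × 1.45 = 1888.9875 kcal/day.
Fat energy = 28% × 1888.9875 = 528.9165 kcal.
Fat = 528.9165 ÷ 9 kcal/g = 58.7685 g.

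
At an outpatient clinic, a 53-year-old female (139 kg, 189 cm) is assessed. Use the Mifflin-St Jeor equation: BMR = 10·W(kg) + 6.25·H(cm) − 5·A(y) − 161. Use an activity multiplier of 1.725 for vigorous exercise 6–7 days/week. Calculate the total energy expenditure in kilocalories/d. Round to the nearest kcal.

3701 kilocalories/d

Mifflin-St Jeor (female): BMR = 10(139) + 6.25(189) − 5(53) − 161 = 1390 + 1181.25 − 265 − 161 = 2145.25 kcal/day.
TEE = BMR × activity factor = 2145.25 × 1.725 = 3700.5563 kcal/day.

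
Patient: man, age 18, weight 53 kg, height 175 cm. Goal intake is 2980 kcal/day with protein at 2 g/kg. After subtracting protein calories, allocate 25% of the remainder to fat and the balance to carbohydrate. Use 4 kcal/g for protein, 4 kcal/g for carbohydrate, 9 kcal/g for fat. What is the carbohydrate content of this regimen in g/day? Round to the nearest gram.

479 g/day

Protein = 2 × 53 = 106 g → 106 × 4 = 424 kcal.
Non-protein calories = 2980 − 424 = 2556 kcal.
Fat: 25% × 2556 = 639 kcal; carbohydrate: 1917 kcal.
Carbohydrate: 1917 kcal ÷ 4 kcal/g = 479.25 g.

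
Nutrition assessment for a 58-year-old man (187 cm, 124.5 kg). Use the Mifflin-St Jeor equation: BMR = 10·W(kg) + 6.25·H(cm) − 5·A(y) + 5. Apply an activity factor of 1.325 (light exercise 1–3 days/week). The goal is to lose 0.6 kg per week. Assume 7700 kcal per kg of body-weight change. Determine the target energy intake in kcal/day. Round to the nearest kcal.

2161 kcal/day

Mifflin-St Jeor (male): BMR = 10(124.5) + 6.25(187) − 5(58) + 5 = 1245 + 1168.75 − 290 + 5 = 2128.75 kcal/day.
TEE = 2128.75 × 1.325 = 2820.5938 kcal/day.
Required daily deficit = 0.6 × 7700 ÷ 7 = 660 kcal/day.
Target intake = 2820.5938 − 660 = 2160.5938 kcal/day.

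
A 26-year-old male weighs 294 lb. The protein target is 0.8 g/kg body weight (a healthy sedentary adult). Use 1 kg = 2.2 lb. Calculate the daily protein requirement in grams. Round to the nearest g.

107 g/day

Weight in kg = 294 ÷ 2.2 = 133.6364 kg.
Protein = 0.8 g/kg × 133.6364 kg = 106.9091 g/day.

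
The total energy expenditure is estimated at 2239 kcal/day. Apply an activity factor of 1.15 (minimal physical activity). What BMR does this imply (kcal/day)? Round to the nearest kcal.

1947 kcal/day

BMR = TEE ÷ activity factor = 2239 ÷ 1.15 = 1946.9565 kcal/day.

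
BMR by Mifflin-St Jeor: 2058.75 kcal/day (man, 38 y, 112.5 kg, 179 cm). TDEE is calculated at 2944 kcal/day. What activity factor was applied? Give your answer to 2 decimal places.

Activity factor = TEE ÷ BMR = 2944 ÷ 2058.75 = 1.43.

1.43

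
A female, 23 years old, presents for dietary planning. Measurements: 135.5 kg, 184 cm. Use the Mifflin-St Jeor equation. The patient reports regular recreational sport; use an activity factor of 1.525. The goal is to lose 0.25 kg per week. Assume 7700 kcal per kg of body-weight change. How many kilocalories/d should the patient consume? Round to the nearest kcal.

3124 kilocalories/d

Mifflin-St Jeor (female): BMR = 10(135.5) + 6.25(184) − 5(23) − 161 = 1355 + 1150 − 115 − 161 = 2229 kcal/day.
TEE = 2229 × 1.525 = 3399.225 kcal/day.
Required daily deficit = 0.25 × 7700 ÷ 7 = 275 kcal/day.
Target intake = 3399.225 − 275 = 3124.225 kcal/day.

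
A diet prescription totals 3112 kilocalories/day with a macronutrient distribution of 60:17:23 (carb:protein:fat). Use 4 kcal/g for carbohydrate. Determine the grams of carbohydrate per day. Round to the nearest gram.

467 g/day

Carbohydrate energy = 60% × 3112 = 1867.2 kcal.
At 4 kcal/g: 1867.2 ÷ 4 = 466.8 g.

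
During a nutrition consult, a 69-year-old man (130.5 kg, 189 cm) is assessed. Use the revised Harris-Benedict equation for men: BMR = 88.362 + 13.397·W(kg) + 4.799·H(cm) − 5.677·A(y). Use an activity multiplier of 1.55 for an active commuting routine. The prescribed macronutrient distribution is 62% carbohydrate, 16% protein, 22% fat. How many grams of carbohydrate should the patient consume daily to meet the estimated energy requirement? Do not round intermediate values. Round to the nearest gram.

Harris-Benedict: BMR = 88.362 + 13.397(130.5) + 4.799(189) − 5.677(69) = 2351.9685 kcal/day.
TEE = 2351.9685 × 1.55 = 3645.5512 kcal/day.
Carbohydrate energy = 62% × 3645.5512 = 2260.2417 kcal.
Carbohydrate = 2260.2417 ÷ 4 kcal/g = 565.0604 g.

565 g/day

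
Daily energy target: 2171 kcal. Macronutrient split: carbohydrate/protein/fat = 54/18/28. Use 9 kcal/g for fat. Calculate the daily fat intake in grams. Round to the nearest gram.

68 g/day

Fat energy = 28% × 2171 = 607.88 kcal.
At 9 kcal/g: 607.88 ÷ 9 = 67.5422 g.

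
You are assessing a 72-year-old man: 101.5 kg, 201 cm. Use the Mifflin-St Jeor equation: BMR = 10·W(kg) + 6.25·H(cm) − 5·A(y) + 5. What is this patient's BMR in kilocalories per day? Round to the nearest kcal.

1916 kilocalories per day

Mifflin-St Jeor (male): BMR = 10(101.5) + 6.25(201) − 5(72) + 5 = 1015 + 1256.25 − 360 + 5 = 1916.25 kcal/day.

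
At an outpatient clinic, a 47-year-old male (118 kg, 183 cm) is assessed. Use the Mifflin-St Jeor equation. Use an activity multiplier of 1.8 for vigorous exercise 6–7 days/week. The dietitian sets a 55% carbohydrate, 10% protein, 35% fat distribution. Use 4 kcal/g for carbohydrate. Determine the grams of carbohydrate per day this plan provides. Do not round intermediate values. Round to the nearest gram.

518 g/day

Mifflin-St Jeor (male): BMR = 10(118) + 6.25(183) − 5(47) + 5 = 1180 + 1143.75 − 235 + 5 = 2093.75 kcal/day.
TEE = 2093.75 × 1.8 = 3768.75 kcal/day.
Carbohydrate energy = 55% × 3768.75 = 2072.8125 kcal.
Carbohydrate = 2072.8125 ÷ 4 kcal/g = 518.2031 g.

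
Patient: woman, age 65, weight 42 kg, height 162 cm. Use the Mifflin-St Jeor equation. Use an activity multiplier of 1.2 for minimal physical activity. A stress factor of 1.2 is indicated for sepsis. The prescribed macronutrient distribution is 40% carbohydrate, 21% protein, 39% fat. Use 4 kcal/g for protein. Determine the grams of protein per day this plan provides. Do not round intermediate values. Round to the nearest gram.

Mifflin-St Jeor (female): BMR = 10(42) + 6.25(162) − 5(65) − 161 = 420 + 1012.5 − 325 − 161 = 946.5 kcal/day.
TEE = 946.5 × 1.2 = 1135.8 kcal/day.
With stress factor 1.2: 1135.8 × 1.2 = 1362.96 kcal/day.
Protein energy = 21% × 1362.96 = 286.2216 kcal.
Protein = 286.2216 ÷ 4 kcal/g = 71.5554 g.

72 g/day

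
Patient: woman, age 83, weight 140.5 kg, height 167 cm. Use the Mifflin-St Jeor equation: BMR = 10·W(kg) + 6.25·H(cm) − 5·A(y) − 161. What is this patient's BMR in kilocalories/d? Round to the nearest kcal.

1873 kilocalories/d

Mifflin-St Jeor (female): BMR = 10(140.5) + 6.25(167) − 5(83) − 161 = 1405 + 1043.75 − 415 − 161 = 1872.75 kcal/day.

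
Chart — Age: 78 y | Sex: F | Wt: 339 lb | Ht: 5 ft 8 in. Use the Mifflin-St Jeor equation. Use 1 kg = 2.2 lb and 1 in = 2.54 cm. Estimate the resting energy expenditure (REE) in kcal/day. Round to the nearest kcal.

Convert to metric: weight = 339 ÷ 2.2 = 154.0909 kg; height = (5×12 + 8) × 2.54 = 68 × 2.54 = 172.72 cm.
Mifflin-St Jeor (female): BMR = 10(154.0909) + 6.25(172.72) − 5(78) − 161 = 1540.9091 + 1079.5 − 390 − 161 = 2069.4091 kcal/day.

2069 kcal/day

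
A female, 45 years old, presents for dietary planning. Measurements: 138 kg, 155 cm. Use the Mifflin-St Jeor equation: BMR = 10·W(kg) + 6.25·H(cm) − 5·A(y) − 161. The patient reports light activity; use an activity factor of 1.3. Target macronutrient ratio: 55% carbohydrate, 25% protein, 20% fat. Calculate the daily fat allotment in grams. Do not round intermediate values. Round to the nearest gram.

57 g/day

Mifflin-St Jeor (female): BMR = 10(138) + 6.25(155) − 5(45) − 161 = 1380 + 968.75 − 225 − 161 = 1962.75 kcal/day.
TEE = 1962.75 × 1.3 = 2551.575 kcal/day.
Fat energy = 20% × 2551.575 = 510.315 kcal.
Fat = 510.315 ÷ 9 kcal/g = 56.7017 g.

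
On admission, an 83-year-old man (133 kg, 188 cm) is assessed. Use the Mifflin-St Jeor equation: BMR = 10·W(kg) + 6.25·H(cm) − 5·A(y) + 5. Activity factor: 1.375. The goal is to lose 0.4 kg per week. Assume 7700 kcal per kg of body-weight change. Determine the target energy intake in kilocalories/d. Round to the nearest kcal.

Mifflin-St Jeor (male): BMR = 10(133) + 6.25(188) − 5(83) + 5 = 1330 + 1175 − 415 + 5 = 2095 kcal/day.
TEE = 2095 × 1.375 = 2880.625 kcal/day.
Required daily deficit = 0.4 × 7700 ÷ 7 = 440 kcal/day.
Target intake = 2880.625 − 440 = 2440.625 kcal/day.

2441 kilocalories/d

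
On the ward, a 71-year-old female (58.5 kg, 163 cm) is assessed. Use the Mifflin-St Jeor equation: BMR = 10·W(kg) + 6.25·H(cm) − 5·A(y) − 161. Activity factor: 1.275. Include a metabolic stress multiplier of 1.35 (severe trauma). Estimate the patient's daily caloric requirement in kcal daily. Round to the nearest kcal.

1872 kcal daily

Mifflin-St Jeor (female): BMR = 10(58.5) + 6.25(163) − 5(71) − 161 = 585 + 1018.75 − 355 − 161 = 1087.75 kcal/day.
TEE = BMR × activity factor = 1087.75 × 1.275 = 1386.8813 kcal/day.
Apply stress factor: 1386.8813 × 1.35 = 1872.2897 kcal/day.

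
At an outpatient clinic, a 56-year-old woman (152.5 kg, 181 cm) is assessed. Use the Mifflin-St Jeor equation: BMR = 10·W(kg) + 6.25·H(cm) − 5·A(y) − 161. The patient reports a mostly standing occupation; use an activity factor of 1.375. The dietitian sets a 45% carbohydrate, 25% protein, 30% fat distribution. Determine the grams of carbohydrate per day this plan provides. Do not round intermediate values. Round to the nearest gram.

Mifflin-St Jeor (female): BMR = 10(152.5) + 6.25(181) − 5(56) − 161 = 1525 + 1131.25 − 280 − 161 = 2215.25 kcal/day.
TEE = 2215.25 × 1.375 = 3045.9688 kcal/day.
Carbohydrate energy = 45% × 3045.9688 = 1370.6859 kcal.
Carbohydrate = 1370.6859 ÷ 4 kcal/g = 342.6715 g.

343 g/day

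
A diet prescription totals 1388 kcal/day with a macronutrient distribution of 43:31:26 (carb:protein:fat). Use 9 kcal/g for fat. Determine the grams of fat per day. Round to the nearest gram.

Fat energy = 26% × 1388 = 360.88 kcal.
At 9 kcal/g: 360.88 ÷ 9 = 40.0978 g.

40 g/day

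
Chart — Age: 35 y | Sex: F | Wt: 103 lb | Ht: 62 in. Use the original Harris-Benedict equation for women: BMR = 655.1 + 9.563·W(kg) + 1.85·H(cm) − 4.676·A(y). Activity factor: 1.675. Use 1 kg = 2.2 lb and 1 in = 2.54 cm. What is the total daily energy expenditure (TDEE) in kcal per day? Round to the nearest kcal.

Convert to metric: weight = 103 ÷ 2.2 = 46.8182 kg; height = 62 × 2.54 = 157.48 cm.
Harris-Benedict: BMR = 655.1 + 9.563(46.8182) + 1.85(157.48) − 4.676(35) = 1230.5003 kcal/day.
TEE = BMR × activity factor = 1230.5003 × 1.675 = 2061.088 kcal/day.

2061 kcal per day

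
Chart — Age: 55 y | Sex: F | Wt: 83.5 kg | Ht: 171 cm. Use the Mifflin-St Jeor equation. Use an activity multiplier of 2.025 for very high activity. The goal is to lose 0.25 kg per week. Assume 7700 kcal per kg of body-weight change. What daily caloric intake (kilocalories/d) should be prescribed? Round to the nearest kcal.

2697 kilocalories/d

Mifflin-St Jeor (female): BMR = 10(83.5) + 6.25(171) − 5(55) − 161 = 835 + 1068.75 − 275 − 161 = 1467.75 kcal/day.
TEE = 1467.75 × 2.025 = 2972.1938 kcal/day.
Required daily deficit = 0.25 × 7700 ÷ 7 = 275 kcal/day.
Target intake = 2972.1938 − 275 = 2697.1938 kcal/day.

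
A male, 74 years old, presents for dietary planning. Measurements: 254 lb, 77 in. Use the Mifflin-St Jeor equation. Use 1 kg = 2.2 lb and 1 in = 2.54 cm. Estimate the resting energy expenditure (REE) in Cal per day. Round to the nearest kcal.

Convert to metric: weight = 254 ÷ 2.2 = 115.4545 kg; height = 77 × 2.54 = 195.58 cm.
Mifflin-St Jeor (male): BMR = 10(115.4545) + 6.25(195.58) − 5(74) + 5 = 1154.5455 + 1222.375 − 370 + 5 = 2011.9205 kcal/day.

2012 Cal per day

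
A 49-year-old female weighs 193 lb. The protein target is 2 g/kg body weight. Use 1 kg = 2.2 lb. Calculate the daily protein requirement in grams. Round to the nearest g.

Weight in kg = 193 ÷ 2.2 = 87.7273 kg.
Protein = 2 g/kg × 87.7273 kg = 175.4545 g/day.

175 g/day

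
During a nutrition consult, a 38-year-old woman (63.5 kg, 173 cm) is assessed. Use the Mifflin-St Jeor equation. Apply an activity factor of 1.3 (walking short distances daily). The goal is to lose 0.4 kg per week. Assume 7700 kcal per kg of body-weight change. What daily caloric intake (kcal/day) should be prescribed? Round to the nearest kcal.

Mifflin-St Jeor (female): BMR = 10(63.5) + 6.25(173) − 5(38) − 161 = 635 + 1081.25 − 190 − 161 = 1365.25 kcal/day.
TEE = 1365.25 × 1.3 = 1774.825 kcal/day.
Required daily deficit = 0.4 × 7700 ÷ 7 = 440 kcal/day.
Target intake = 1774.825 − 440 = 1334.825 kcal/day.

1335 kcal/day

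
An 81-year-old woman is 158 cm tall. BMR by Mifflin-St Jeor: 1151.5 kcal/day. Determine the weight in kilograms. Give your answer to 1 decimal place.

1151.5 = 10·W + 6.25(158) − 5(81) − 161
10·W = 1151.5 − 421.5 = 730, so W = 73 kg.

73.0 kg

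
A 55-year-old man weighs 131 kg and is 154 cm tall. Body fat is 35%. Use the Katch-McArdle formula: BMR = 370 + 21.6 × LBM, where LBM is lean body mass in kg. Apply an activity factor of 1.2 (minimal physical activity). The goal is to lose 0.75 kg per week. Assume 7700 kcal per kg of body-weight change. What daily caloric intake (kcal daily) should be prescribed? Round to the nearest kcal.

LBM = 131 × (1 − 0.35) = 85.15 kg. Katch-McArdle: BMR = 370 + 21.6 × 85.15 = 2209.24 kcal/day.
TEE = 2209.24 × 1.2 = 2651.088 kcal/day.
Required daily deficit = 0.75 × 7700 ÷ 7 = 825 kcal/day.
Target intake = 2651.088 − 825 = 1826.088 kcal/day.

1826 kcal daily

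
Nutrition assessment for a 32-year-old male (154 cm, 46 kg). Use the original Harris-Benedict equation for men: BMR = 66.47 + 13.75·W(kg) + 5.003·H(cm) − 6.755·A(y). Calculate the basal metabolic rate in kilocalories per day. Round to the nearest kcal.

Harris-Benedict: BMR = 66.47 + 13.75(46) + 5.003(154) − 6.755(32) = 1253.272 kcal/day.

1253 kilocalories per day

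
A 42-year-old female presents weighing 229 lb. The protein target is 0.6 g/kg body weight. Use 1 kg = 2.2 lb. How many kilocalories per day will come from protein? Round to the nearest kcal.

Weight in kg = 229 ÷ 2.2 = 104.0909 kg.
Protein = 0.6 g/kg × 104.0909 kg = 62.4545 g/day.
Protein energy = 62.4545 g × 4 kcal/g = 249.8182 kcal/day.

250 kcal/day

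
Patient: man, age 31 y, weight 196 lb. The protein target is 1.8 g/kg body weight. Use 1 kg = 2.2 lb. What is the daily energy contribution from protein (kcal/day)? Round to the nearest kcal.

Weight in kg = 196 ÷ 2.2 = 89.0909 kg.
Protein = 1.8 g/kg × 89.0909 kg = 160.3636 g/day.
Protein energy = 160.3636 g × 4 kcal/g = 641.4545 kcal/day.

641 kcal/day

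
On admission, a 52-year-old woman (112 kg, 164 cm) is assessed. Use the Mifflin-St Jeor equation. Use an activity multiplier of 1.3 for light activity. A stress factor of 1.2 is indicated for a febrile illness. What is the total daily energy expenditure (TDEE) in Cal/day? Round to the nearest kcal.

Mifflin-St Jeor (female): BMR = 10(112) + 6.25(164) − 5(52) − 161 = 1120 + 1025 − 260 − 161 = 1724 kcal/day.
TEE = BMR × activity factor = 1724 × 1.3 = 2241.2 kcal/day.
Apply stress factor: 2241.2 × 1.2 = 2689.44 kcal/day.

2689 Cal/day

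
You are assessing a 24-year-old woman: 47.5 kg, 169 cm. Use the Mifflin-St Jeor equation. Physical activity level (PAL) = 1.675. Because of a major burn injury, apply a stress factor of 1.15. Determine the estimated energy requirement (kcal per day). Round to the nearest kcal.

2408 kcal per day

Mifflin-St Jeor (female): BMR = 10(47.5) + 6.25(169) − 5(24) − 161 = 475 + 1056.25 − 120 − 161 = 1250.25 kcal/day.
TEE = BMR × activity factor = 1250.25 × 1.675 = 2094.1688 kcal/day.
Apply stress factor: 2094.1688 × 1.15 = 2408.2941 kcal/day.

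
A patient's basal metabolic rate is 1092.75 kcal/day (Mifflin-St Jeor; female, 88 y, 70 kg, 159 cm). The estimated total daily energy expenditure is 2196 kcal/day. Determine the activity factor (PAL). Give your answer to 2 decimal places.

2.01

Activity factor = TEE ÷ BMR = 2196 ÷ 1092.75 = 2.01.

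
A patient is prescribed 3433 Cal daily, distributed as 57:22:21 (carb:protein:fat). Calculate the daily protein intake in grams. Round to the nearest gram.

Protein energy = 22% × 3433 = 755.26 kcal.
At 4 kcal/g: 755.26 ÷ 4 = 188.815 g.

189 g/day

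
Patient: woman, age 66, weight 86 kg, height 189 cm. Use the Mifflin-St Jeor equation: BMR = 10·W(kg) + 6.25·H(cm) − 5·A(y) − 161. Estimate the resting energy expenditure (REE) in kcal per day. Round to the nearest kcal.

Mifflin-St Jeor (female): BMR = 10(86) + 6.25(189) − 5(66) − 161 = 860 + 1181.25 − 330 − 161 = 1550.25 kcal/day.

1550 kcal per day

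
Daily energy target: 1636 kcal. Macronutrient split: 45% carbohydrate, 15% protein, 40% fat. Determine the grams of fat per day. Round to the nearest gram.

Fat energy = 40% × 1636 = 654.4 kcal.
At 9 kcal/g: 654.4 ÷ 9 = 72.7111 g.

73 g/day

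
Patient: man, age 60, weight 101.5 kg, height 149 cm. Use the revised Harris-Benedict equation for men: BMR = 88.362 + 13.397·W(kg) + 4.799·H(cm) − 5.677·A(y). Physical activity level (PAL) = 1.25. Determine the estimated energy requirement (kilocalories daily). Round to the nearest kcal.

Harris-Benedict: BMR = 88.362 + 13.397(101.5) + 4.799(149) − 5.677(60) = 1822.5885 kcal/day.
TEE = BMR × activity factor = 1822.5885 × 1.25 = 2278.2356 kcal/day.

2278 kilocalories daily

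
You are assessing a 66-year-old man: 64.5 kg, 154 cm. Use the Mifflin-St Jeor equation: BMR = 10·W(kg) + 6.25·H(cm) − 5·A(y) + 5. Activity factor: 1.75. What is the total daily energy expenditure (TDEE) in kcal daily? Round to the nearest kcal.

2244 kcal daily

Mifflin-St Jeor (male): BMR = 10(64.5) + 6.25(154) − 5(66) + 5 = 645 + 962.5 − 330 + 5 = 1282.5 kcal/day.
TEE = BMR × activity factor = 1282.5 × 1.75 = 2244.375 kcal/day.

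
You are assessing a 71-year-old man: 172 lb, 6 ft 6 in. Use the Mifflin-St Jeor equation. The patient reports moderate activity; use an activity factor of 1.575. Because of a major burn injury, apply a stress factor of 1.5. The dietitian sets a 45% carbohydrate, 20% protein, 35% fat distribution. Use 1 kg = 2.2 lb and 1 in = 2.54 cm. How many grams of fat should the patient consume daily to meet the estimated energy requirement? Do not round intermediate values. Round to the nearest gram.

153 g/day

Convert to metric: weight = 172 ÷ 2.2 = 78.1818 kg; height = (6×12 + 6) × 2.54 = 78 × 2.54 = 198.12 cm.
Mifflin-St Jeor (male): BMR = 10(78.1818) + 6.25(198.12) − 5(71) + 5 = 781.8182 + 1238.25 − 355 + 5 = 1670.0682 kcal/day.
TEE = 1670.0682 × 1.575 = 2630.3574 kcal/day.
With stress factor 1.5: 2630.3574 × 1.5 = 3945.5361 kcal/day.
Fat energy = 35% × 3945.5361 = 1380.9376 kcal.
Fat = 1380.9376 ÷ 9 kcal/g = 153.4375 g.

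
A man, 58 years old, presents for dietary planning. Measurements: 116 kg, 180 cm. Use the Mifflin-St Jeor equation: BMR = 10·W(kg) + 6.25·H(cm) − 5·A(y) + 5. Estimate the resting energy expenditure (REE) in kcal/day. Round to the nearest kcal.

Mifflin-St Jeor (male): BMR = 10(116) + 6.25(180) − 5(58) + 5 = 1160 + 1125 − 290 + 5 = 2000 kcal/day.

2000 kcal/day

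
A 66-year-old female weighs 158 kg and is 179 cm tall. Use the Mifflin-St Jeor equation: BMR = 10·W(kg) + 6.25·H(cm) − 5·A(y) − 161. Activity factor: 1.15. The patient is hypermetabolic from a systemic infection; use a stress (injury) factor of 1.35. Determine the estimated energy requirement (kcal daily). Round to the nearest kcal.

3428 kcal daily

Mifflin-St Jeor (female): BMR = 10(158) + 6.25(179) − 5(66) − 161 = 1580 + 1118.75 − 330 − 161 = 2207.75 kcal/day.
TEE = BMR × activity factor = 2207.75 × 1.15 = 2538.9125 kcal/day.
Apply stress factor: 2538.9125 × 1.35 = 3427.5319 kcal/day.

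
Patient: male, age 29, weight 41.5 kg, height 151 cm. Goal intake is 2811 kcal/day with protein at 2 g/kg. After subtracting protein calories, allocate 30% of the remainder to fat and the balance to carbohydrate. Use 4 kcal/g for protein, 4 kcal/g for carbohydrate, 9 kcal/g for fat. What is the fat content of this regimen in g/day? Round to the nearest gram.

83 g/day

Protein = 2 × 41.5 = 83 g → 83 × 4 = 332 kcal.
Non-protein calories = 2811 − 332 = 2479 kcal.
Fat: 30% × 2479 = 743.7 kcal; carbohydrate: 1735.3 kcal.
Fat: 743.7 kcal ÷ 9 kcal/g = 82.6333 g.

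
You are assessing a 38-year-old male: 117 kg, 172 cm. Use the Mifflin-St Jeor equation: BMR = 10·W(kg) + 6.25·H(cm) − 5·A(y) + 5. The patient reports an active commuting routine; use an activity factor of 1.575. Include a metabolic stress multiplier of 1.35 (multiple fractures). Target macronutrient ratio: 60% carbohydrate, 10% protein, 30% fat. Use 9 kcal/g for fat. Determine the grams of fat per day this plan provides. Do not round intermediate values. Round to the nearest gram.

146 g/day

Mifflin-St Jeor (male): BMR = 10(117) + 6.25(172) − 5(38) + 5 = 1170 + 1075 − 190 + 5 = 2060 kcal/day.
TEE = 2060 × 1.575 = 3244.5 kcal/day.
With stress factor 1.35: 3244.5 × 1.35 = 4380.075 kcal/day.
Fat energy = 30% × 4380.075 = 1314.0225 kcal.
Fat = 1314.0225 ÷ 9 kcal/g = 146.0025 g.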